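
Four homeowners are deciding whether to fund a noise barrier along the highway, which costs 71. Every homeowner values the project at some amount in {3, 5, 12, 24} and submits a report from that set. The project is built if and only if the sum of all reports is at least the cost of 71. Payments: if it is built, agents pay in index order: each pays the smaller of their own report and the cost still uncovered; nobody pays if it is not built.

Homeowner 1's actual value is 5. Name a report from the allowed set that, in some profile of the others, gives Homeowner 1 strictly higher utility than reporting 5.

3

Suppose Homeowner 2 reports 24, Homeowner 3 reports 24 and Homeowner 4 reports 24.
Report 5: project built, pays 5, utility 5 - 5 = 0.
Report 3: project built, pays 3, utility 5 - 3 = 2.
So reporting 3 beats truth here (2 > 0).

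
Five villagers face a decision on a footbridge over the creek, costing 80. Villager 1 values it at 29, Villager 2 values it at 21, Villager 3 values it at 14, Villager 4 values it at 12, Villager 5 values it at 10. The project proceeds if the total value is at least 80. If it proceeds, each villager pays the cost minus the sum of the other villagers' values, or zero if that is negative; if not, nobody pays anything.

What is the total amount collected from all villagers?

56

Total value 86 ≥ cost 80, so it is built.
Villager 1: others sum to 57; max(0, 80 - 57) = 23.
Villager 2: others sum to 65; max(0, 80 - 65) = 15.
Villager 3: others sum to 72; max(0, 80 - 72) = 8.
Villager 4: others sum to 74; max(0, 80 - 74) = 6.
Villager 5: others sum to 76; max(0, 80 - 76) = 4.
Total collected = 23 + 15 + 8 + 6 + 4 = 56.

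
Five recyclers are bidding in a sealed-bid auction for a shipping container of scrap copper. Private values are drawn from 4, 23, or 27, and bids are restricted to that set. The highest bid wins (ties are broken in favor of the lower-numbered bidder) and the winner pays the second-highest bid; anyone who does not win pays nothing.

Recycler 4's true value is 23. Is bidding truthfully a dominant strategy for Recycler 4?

Yes

Check each profile of the others' bids and compare truth against every alternative bid.
Others bid (4, 4, 4, 4): truth gives 19, best alternative gives 19.
Others bid (4, 4, 4, 23): truth gives 0, best alternative gives 0.
Others bid (4, 4, 4, 27): truth gives 0, best alternative gives 0.
Others bid (4, 4, 23, 4): truth gives 0, best alternative gives 0.
Others bid (4, 4, 23, 23): truth gives 0, best alternative gives 0.
Others bid (4, 4, 23, 27): truth gives 0, best alternative gives 0.
(Remaining 75 profiles checked similarly; truth is weakly best in each.)
In every case the truthful bid is at least as good as any alternative, so it is a dominant strategy.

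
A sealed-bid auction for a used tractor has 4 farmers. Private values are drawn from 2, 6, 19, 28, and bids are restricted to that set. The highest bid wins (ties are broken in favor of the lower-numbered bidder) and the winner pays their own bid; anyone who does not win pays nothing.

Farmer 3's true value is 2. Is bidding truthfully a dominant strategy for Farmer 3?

Yes

Check each profile of the others' bids and compare truth against every alternative bid.
Others bid (2, 2, 2): truth gives 0, best alternative gives -4.
Others bid (2, 2, 6): truth gives 0, best alternative gives -4.
Others bid (2, 2, 19): truth gives 0, best alternative gives 0.
Others bid (2, 2, 28): truth gives 0, best alternative gives 0.
Others bid (2, 6, 2): truth gives 0, best alternative gives 0.
Others bid (2, 6, 6): truth gives 0, best alternative gives 0.
(Remaining 58 profiles checked similarly; truth is weakly best in each.)
In every case the truthful bid is at least as good as any alternative, so it is a dominant strategy.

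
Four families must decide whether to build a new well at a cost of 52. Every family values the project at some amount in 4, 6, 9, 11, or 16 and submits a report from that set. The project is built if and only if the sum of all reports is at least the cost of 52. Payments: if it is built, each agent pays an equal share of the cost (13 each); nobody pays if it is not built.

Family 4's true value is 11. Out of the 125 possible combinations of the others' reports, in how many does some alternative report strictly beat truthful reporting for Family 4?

Others report (9, 16, 16): truth gives -2; report 4 gives 0 > -2. Violating.
Others report (11, 16, 16): truth gives -2; report 4 gives 0 > -2. Violating.
Others report (16, 9, 16): truth gives -2; report 4 gives 0 > -2. Violating.
Others report (16, 11, 16): truth gives -2; report 4 gives 0 > -2. Violating.
Others report (4, 4, 4): truth gives 0; no alternative beats it.
Others report (4, 4, 6): truth gives 0; no alternative beats it.
(Checking all 125 profiles: 6 have a profitable deviation, 119 do not.)

6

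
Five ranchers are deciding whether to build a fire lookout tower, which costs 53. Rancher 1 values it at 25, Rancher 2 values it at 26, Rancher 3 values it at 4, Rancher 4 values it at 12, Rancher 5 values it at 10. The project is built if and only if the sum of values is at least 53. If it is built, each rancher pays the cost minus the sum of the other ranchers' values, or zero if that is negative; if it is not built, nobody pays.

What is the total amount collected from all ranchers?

Total value 77 ≥ cost 53, so it is built.
Rancher 1: others sum to 52; max(0, 53 - 52) = 1.
Rancher 2: others sum to 51; max(0, 53 - 51) = 2.
Rancher 3: others sum to 73; max(0, 53 - 73) = 0.
Rancher 4: others sum to 65; max(0, 53 - 65) = 0.
Rancher 5: others sum to 67; max(0, 53 - 67) = 0.
Total collected = 1 + 2 + 0 + 0 + 0 = 3.

3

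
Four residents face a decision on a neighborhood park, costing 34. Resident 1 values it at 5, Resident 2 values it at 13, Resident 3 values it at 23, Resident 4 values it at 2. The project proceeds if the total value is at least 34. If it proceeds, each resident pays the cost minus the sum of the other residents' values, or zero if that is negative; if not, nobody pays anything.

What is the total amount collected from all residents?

18

Total value 43 ≥ cost 34, so it is built.
Resident 1: others sum to 38; max(0, 34 - 38) = 0.
Resident 2: others sum to 30; max(0, 34 - 30) = 4.
Resident 3: others sum to 20; max(0, 34 - 20) = 14.
Resident 4: others sum to 41; max(0, 34 - 41) = 0.
Total collected = 0 + 4 + 14 + 0 = 18.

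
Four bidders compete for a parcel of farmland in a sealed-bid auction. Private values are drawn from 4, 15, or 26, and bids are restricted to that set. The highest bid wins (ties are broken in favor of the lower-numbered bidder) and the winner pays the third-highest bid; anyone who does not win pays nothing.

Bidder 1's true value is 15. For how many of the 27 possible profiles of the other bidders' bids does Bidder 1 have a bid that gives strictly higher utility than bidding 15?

3

Others bid (4, 4, 26): truth gives 0; bid 26 gives 11 > 0. Violating.
Others bid (4, 26, 4): truth gives 0; bid 26 gives 11 > 0. Violating.
Others bid (26, 4, 4): truth gives 0; bid 26 gives 11 > 0. Violating.
Others bid (4, 4, 4): truth gives 11; no alternative beats it.
Others bid (4, 4, 15): truth gives 11; no alternative beats it.
(Checking all 27 profiles: 3 have a profitable deviation, 24 do not.)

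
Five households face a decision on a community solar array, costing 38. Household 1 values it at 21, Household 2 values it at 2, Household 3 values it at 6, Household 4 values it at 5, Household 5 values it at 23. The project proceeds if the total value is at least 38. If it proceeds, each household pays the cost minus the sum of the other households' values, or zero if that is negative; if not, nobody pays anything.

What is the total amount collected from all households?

Total value 57 ≥ cost 38, so it is built.
Household 1: others sum to 36; max(0, 38 - 36) = 2.
Household 2: others sum to 55; max(0, 38 - 55) = 0.
Household 3: others sum to 51; max(0, 38 - 51) = 0.
Household 4: others sum to 52; max(0, 38 - 52) = 0.
Household 5: others sum to 34; max(0, 38 - 34) = 4.
Total collected = 2 + 0 + 0 + 0 + 4 = 6.

6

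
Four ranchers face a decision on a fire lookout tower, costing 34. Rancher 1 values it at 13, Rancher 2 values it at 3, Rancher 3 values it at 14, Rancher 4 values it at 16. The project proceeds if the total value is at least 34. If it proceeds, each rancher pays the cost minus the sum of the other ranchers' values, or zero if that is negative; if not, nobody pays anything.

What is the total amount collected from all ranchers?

7

Total value 46 ≥ cost 34, so it is built.
Rancher 1: others sum to 33; max(0, 34 - 33) = 1.
Rancher 2: others sum to 43; max(0, 34 - 43) = 0.
Rancher 3: others sum to 32; max(0, 34 - 32) = 2.
Rancher 4: others sum to 30; max(0, 34 - 30) = 4.
Total collected = 1 + 0 + 2 + 4 = 7.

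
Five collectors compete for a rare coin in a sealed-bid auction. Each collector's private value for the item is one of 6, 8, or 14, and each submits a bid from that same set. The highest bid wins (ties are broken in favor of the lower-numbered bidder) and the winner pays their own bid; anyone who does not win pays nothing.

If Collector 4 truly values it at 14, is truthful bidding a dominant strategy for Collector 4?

Consider the case where Collector 1 bids 6, Collector 2 bids 6, Collector 3 bids 6 and Collector 5 bids 6.
Truthful bid 14: wins, pays 14, utility 14 - 14 = 0.
Bid 8 instead: wins, pays 8, utility 14 - 8 = 6.
Since 6 > 0, bidding 8 is strictly better here, so truthful bidding is not dominant.

No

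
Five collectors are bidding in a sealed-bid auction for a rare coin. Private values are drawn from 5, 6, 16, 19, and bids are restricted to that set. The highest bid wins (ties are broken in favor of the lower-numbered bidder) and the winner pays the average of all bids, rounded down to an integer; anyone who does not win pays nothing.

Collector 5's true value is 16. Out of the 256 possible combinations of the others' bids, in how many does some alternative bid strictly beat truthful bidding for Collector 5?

65

Others bid (5, 5, 5, 5): truth gives 9; bid 6 gives 11 > 9. Violating.
Others bid (5, 5, 5, 16): truth gives 0; bid 19 gives 6 > 0. Violating.
Others bid (5, 5, 6, 16): truth gives 0; bid 19 gives 6 > 0. Violating.
Others bid (5, 5, 16, 5): truth gives 0; bid 19 gives 6 > 0. Violating.
Others bid (5, 5, 5, 6): truth gives 9; no alternative beats it.
Others bid (5, 5, 5, 19): truth gives 0; no alternative beats it.
(Checking all 256 profiles: 65 have a profitable deviation, 191 do not.)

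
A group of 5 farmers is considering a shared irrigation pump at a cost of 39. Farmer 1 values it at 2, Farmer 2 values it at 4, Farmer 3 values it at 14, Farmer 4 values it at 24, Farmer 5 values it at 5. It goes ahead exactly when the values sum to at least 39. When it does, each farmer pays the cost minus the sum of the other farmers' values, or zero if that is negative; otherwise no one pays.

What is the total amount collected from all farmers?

18

Total value 49 ≥ cost 39, so it is built.
Farmer 1: others sum to 47; max(0, 39 - 47) = 0.
Farmer 2: others sum to 45; max(0, 39 - 45) = 0.
Farmer 3: others sum to 35; max(0, 39 - 35) = 4.
Farmer 4: others sum to 25; max(0, 39 - 25) = 14.
Farmer 5: others sum to 44; max(0, 39 - 44) = 0.
Total collected = 0 + 0 + 4 + 14 + 0 = 18.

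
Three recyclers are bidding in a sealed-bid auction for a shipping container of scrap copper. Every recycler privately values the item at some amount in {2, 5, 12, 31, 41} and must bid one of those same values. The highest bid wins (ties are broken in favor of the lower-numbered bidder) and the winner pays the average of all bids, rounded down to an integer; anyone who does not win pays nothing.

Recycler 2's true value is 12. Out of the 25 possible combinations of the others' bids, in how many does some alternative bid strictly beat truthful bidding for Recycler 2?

Others bid (2, 2): truth gives 7; bid 5 gives 9 > 7. Violating.
Others bid (2, 5): truth gives 6; bid 5 gives 8 > 6. Violating.
Others bid (2, 12): truth gives 4; no alternative beats it.
Others bid (2, 31): truth gives 0; no alternative beats it.
(Checking all 25 profiles: 2 have a profitable deviation, 23 do not.)

2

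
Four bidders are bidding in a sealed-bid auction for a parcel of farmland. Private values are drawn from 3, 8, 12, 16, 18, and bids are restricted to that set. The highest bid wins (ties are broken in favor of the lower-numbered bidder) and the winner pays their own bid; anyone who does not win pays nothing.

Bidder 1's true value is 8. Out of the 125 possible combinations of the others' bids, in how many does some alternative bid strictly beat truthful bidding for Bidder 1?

Others bid (3, 3, 3): truth gives 0; bid 3 gives 5 > 0. Violating.
Others bid (3, 3, 8): truth gives 0; no alternative beats it.
Others bid (3, 3, 12): truth gives 0; no alternative beats it.
(Checking all 125 profiles: 1 has a profitable deviation, 124 do not.)

1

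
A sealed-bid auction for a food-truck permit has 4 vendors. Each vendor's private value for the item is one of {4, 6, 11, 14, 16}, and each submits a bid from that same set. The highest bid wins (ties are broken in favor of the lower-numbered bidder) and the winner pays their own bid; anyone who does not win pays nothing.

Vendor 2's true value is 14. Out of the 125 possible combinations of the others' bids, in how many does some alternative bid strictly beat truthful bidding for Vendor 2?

18

Others bid (4, 4, 4): truth gives 0; bid 6 gives 8 > 0. Violating.
Others bid (4, 4, 6): truth gives 0; bid 6 gives 8 > 0. Violating.
Others bid (4, 4, 11): truth gives 0; bid 11 gives 3 > 0. Violating.
Others bid (4, 6, 4): truth gives 0; bid 6 gives 8 > 0. Violating.
Others bid (4, 4, 14): truth gives 0; no alternative beats it.
Others bid (4, 4, 16): truth gives 0; no alternative beats it.
(Checking all 125 profiles: 18 have a profitable deviation, 107 do not.)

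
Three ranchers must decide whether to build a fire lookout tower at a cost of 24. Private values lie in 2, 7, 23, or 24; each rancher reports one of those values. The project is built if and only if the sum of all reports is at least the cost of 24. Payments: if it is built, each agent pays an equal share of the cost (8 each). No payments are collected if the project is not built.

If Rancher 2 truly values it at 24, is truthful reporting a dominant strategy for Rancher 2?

Yes

Check each profile of the others' reports and compare truth against every alternative report.
Others report (2, 2): truth gives 16, best alternative gives 16.
Others report (2, 7): truth gives 16, best alternative gives 16.
Others report (2, 23): truth gives 16, best alternative gives 16.
Others report (2, 24): truth gives 16, best alternative gives 16.
Others report (7, 2): truth gives 16, best alternative gives 16.
Others report (7, 7): truth gives 16, best alternative gives 16.
(Remaining 10 profiles checked similarly; truth is weakly best in each.)
In every case the truthful report is at least as good as any alternative, so it is a dominant strategy.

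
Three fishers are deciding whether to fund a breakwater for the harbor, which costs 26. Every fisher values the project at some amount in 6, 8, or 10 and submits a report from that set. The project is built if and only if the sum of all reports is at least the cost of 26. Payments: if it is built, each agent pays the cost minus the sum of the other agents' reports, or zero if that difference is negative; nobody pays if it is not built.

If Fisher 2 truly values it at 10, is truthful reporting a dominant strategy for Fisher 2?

Check each profile of the others' reports and compare truth against every alternative report.
Others report (10, 10): truth gives 4, best alternative gives 4.
Others report (8, 10): truth gives 2, best alternative gives 2.
Others report (10, 8): truth gives 2, best alternative gives 2.
Others report (6, 6): truth gives 0, best alternative gives 0.
Others report (6, 8): truth gives 0, best alternative gives 0.
Others report (6, 10): truth gives 0, best alternative gives 0.
(Remaining 3 profiles checked similarly; truth is weakly best in each.)
In every case the truthful report is at least as good as any alternative, so it is a dominant strategy.

Yes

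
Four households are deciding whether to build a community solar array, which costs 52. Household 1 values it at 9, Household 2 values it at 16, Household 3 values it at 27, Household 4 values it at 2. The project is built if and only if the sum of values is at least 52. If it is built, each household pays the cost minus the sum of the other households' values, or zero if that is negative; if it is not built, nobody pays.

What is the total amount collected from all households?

Total value 54 ≥ cost 52, so it is built.
Household 1: others sum to 45; max(0, 52 - 45) = 7.
Household 2: others sum to 38; max(0, 52 - 38) = 14.
Household 3: others sum to 27; max(0, 52 - 27) = 25.
Household 4: others sum to 52; max(0, 52 - 52) = 0.
Total collected = 7 + 14 + 25 + 0 = 46.

46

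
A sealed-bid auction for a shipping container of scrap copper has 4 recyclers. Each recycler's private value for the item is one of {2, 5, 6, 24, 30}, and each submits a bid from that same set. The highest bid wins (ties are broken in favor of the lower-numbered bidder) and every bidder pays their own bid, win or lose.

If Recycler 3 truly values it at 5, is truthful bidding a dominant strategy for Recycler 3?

Consider the case where Recycler 1 bids 2, Recycler 2 bids 2 and Recycler 4 bids 6.
Truthful bid 5: loses but pays 5, utility -5.
Bid 2 instead: loses but pays 2, utility -2.
Since -2 > -5, bidding 2 is strictly better here, so truthful bidding is not dominant.

No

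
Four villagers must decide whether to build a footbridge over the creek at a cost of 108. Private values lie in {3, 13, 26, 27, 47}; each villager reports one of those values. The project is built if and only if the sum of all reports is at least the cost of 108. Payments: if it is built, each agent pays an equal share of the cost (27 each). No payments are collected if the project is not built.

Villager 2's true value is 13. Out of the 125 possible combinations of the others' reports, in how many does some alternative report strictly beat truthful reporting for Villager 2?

Others report (3, 47, 47): truth gives -14; report 3 gives 0 > -14. Violating.
Others report (26, 26, 47): truth gives -14; report 3 gives 0 > -14. Violating.
Others report (26, 27, 47): truth gives -14; report 3 gives 0 > -14. Violating.
Others report (26, 47, 26): truth gives -14; report 3 gives 0 > -14. Violating.
Others report (3, 3, 3): truth gives 0; no alternative beats it.
Others report (3, 3, 13): truth gives 0; no alternative beats it.
(Checking all 125 profiles: 15 have a profitable deviation, 110 do not.)

15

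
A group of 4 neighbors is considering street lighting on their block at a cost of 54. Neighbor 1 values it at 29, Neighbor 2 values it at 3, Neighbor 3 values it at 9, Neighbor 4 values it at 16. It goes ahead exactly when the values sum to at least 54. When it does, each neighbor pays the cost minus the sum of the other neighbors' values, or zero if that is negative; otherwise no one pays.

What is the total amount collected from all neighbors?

45

Total value 57 ≥ cost 54, so it is built.
Neighbor 1: others sum to 28; max(0, 54 - 28) = 26.
Neighbor 2: others sum to 54; max(0, 54 - 54) = 0.
Neighbor 3: others sum to 48; max(0, 54 - 48) = 6.
Neighbor 4: others sum to 41; max(0, 54 - 41) = 13.
Total collected = 26 + 0 + 6 + 13 = 45.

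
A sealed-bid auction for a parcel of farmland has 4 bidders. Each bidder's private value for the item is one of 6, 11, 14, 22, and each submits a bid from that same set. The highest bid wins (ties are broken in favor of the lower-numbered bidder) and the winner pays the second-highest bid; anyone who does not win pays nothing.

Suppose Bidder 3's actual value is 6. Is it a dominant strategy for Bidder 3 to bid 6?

Check each profile of the others' bids and compare truth against every alternative bid.
Others bid (6, 6, 11): truth gives 0, best alternative gives -5.
Others bid (6, 6, 6): truth gives 0, best alternative gives 0.
Others bid (6, 6, 14): truth gives 0, best alternative gives 0.
Others bid (6, 6, 22): truth gives 0, best alternative gives 0.
Others bid (6, 11, 6): truth gives 0, best alternative gives 0.
Others bid (6, 11, 11): truth gives 0, best alternative gives 0.
(Remaining 58 profiles checked similarly; truth is weakly best in each.)
In every case the truthful bid is at least as good as any alternative, so it is a dominant strategy.

Yes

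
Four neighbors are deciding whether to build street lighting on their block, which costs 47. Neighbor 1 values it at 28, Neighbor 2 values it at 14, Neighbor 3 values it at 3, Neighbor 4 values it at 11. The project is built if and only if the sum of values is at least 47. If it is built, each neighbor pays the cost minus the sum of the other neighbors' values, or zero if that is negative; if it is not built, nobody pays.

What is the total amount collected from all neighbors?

Total value 56 ≥ cost 47, so it is built.
Neighbor 1: others sum to 28; max(0, 47 - 28) = 19.
Neighbor 2: others sum to 42; max(0, 47 - 42) = 5.
Neighbor 3: others sum to 53; max(0, 47 - 53) = 0.
Neighbor 4: others sum to 45; max(0, 47 - 45) = 2.
Total collected = 19 + 5 + 0 + 2 = 26.

26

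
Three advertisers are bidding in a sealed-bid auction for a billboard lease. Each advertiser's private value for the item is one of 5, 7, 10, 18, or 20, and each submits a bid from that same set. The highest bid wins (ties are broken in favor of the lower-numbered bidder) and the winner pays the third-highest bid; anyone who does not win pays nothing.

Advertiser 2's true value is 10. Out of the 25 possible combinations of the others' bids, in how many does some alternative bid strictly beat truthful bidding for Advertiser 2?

8

Others bid (5, 18): truth gives 0; bid 18 gives 5 > 0. Violating.
Others bid (5, 20): truth gives 0; bid 20 gives 5 > 0. Violating.
Others bid (7, 18): truth gives 0; bid 18 gives 3 > 0. Violating.
Others bid (7, 20): truth gives 0; bid 20 gives 3 > 0. Violating.
Others bid (5, 5): truth gives 5; no alternative beats it.
Others bid (5, 7): truth gives 5; no alternative beats it.
(Checking all 25 profiles: 8 have a profitable deviation, 17 do not.)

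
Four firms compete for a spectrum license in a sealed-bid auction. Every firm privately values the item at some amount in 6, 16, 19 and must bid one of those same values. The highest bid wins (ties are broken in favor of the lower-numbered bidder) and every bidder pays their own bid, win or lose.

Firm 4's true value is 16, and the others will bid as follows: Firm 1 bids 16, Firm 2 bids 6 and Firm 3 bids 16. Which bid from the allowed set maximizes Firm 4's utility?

Bid 6: loses but pays 6, utility -6.
Bid 16: loses but pays 16, utility -16.
Bid 19: wins, pays 19, utility 16 - 19 = -3.
The best choice is 19 with utility -3.

19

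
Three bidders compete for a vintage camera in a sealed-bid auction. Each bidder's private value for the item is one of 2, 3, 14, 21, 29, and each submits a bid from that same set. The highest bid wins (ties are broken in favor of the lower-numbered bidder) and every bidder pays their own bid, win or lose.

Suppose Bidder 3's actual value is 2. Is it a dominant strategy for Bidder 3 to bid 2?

Consider the case where Bidder 1 bids 2 and Bidder 2 bids 2.
Truthful bid 2: loses but pays 2, utility -2.
Bid 3 instead: wins, pays 3, utility 2 - 3 = -1.
Since -1 > -2, bidding 3 is strictly better here, so truthful bidding is not dominant.

No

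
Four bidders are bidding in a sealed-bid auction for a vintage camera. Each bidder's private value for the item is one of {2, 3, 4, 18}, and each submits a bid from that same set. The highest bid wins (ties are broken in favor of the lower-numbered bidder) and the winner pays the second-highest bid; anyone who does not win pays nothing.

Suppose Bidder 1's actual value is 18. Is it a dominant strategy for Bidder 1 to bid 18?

Yes

Check each profile of the others' bids and compare truth against every alternative bid.
Others bid (2, 2, 2): truth gives 16, best alternative gives 16.
Others bid (2, 2, 3): truth gives 15, best alternative gives 15.
Others bid (2, 3, 2): truth gives 15, best alternative gives 15.
Others bid (2, 3, 3): truth gives 15, best alternative gives 15.
Others bid (3, 2, 2): truth gives 15, best alternative gives 15.
Others bid (3, 2, 3): truth gives 15, best alternative gives 15.
(Remaining 58 profiles checked similarly; truth is weakly best in each.)
In every case the truthful bid is at least as good as any alternative, so it is a dominant strategy.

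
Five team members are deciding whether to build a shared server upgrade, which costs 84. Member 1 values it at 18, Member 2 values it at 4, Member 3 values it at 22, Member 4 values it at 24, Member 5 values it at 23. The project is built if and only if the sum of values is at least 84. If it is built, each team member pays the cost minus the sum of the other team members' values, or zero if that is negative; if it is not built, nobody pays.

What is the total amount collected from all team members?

Total value 91 ≥ cost 84, so it is built.
Member 1: others sum to 73; max(0, 84 - 73) = 11.
Member 2: others sum to 87; max(0, 84 - 87) = 0.
Member 3: others sum to 69; max(0, 84 - 69) = 15.
Member 4: others sum to 67; max(0, 84 - 67) = 17.
Member 5: others sum to 68; max(0, 84 - 68) = 16.
Total collected = 11 + 0 + 15 + 17 + 16 = 59.

59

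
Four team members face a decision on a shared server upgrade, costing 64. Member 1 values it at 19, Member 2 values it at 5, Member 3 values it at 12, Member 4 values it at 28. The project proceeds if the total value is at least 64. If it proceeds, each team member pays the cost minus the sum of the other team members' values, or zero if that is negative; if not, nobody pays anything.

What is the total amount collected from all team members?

64

Total value 64 ≥ cost 64, so it is built.
Member 1: others sum to 45; max(0, 64 - 45) = 19.
Member 2: others sum to 59; max(0, 64 - 59) = 5.
Member 3: others sum to 52; max(0, 64 - 52) = 12.
Member 4: others sum to 36; max(0, 64 - 36) = 28.
Total collected = 19 + 5 + 12 + 28 = 64.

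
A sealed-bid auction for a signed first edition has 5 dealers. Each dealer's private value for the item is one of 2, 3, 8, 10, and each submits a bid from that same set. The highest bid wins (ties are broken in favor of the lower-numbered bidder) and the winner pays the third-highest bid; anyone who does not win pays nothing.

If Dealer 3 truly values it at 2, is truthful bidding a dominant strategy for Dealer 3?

Check each profile of the others' bids and compare truth against every alternative bid.
Others bid (2, 2, 3, 3): truth gives 0, best alternative gives -1.
Others bid (2, 2, 2, 2): truth gives 0, best alternative gives 0.
Others bid (2, 2, 2, 3): truth gives 0, best alternative gives 0.
Others bid (2, 2, 2, 8): truth gives 0, best alternative gives 0.
Others bid (2, 2, 2, 10): truth gives 0, best alternative gives 0.
Others bid (2, 2, 3, 2): truth gives 0, best alternative gives 0.
(Remaining 250 profiles checked similarly; truth is weakly best in each.)
In every case the truthful bid is at least as good as any alternative, so it is a dominant strategy.

Yes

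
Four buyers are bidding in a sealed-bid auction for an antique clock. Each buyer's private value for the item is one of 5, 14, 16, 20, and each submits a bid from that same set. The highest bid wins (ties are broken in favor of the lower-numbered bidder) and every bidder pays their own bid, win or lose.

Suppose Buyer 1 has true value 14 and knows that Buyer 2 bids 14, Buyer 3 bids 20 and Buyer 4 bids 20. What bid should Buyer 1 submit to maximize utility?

Bid 5: loses but pays 5, utility -5.
Bid 14: loses but pays 14, utility -14.
Bid 16: loses but pays 16, utility -16.
Bid 20: wins, pays 20, utility 14 - 20 = -6.
The best choice is 5 with utility -5.

5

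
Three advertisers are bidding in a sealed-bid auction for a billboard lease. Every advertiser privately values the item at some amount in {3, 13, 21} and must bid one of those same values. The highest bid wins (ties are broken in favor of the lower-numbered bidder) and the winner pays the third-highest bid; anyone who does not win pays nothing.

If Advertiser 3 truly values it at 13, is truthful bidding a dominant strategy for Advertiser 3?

No

Consider the case where Advertiser 1 bids 3 and Advertiser 2 bids 13.
Truthful bid 13: loses, pays 0, utility 0.
Bid 21 instead: wins, pays 3, utility 13 - 3 = 10.
Since 10 > 0, bidding 21 is strictly better here, so truthful bidding is not dominant.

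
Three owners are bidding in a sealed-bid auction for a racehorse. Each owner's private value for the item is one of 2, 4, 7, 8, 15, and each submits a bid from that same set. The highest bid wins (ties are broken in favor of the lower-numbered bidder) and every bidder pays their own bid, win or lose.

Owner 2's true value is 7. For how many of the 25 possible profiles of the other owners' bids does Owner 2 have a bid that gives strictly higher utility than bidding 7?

Others bid (2, 2): truth gives 0; bid 4 gives 3 > 0. Violating.
Others bid (2, 4): truth gives 0; bid 4 gives 3 > 0. Violating.
Others bid (2, 8): truth gives -7; bid 8 gives -1 > -7. Violating.
Others bid (2, 15): truth gives -7; bid 2 gives -2 > -7. Violating.
Others bid (2, 7): truth gives 0; no alternative beats it.
Others bid (4, 2): truth gives 0; no alternative beats it.
(Checking all 25 profiles: 21 have a profitable deviation, 4 do not.)

21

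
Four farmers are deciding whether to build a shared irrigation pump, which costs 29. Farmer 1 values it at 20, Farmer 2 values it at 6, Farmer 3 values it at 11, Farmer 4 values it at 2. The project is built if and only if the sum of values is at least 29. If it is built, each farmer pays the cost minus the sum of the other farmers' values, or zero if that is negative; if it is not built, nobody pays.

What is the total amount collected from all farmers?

Total value 39 ≥ cost 29, so it is built.
Farmer 1: others sum to 19; max(0, 29 - 19) = 10.
Farmer 2: others sum to 33; max(0, 29 - 33) = 0.
Farmer 3: others sum to 28; max(0, 29 - 28) = 1.
Farmer 4: others sum to 37; max(0, 29 - 37) = 0.
Total collected = 10 + 0 + 1 + 0 = 11.

11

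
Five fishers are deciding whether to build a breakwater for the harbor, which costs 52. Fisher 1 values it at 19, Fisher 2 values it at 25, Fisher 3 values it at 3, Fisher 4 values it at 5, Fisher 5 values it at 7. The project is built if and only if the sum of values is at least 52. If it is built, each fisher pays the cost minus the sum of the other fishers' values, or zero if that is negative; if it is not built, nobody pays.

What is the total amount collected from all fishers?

30

Total value 59 ≥ cost 52, so it is built.
Fisher 1: others sum to 40; max(0, 52 - 40) = 12.
Fisher 2: others sum to 34; max(0, 52 - 34) = 18.
Fisher 3: others sum to 56; max(0, 52 - 56) = 0.
Fisher 4: others sum to 54; max(0, 52 - 54) = 0.
Fisher 5: others sum to 52; max(0, 52 - 52) = 0.
Total collected = 12 + 18 + 0 + 0 + 0 = 30.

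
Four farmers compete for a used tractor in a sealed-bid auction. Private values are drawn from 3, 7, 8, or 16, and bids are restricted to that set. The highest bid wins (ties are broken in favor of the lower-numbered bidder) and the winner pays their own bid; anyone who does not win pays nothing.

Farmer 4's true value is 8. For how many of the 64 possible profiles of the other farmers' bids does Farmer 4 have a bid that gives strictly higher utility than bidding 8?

1

Others bid (3, 3, 3): truth gives 0; bid 7 gives 1 > 0. Violating.
Others bid (3, 3, 7): truth gives 0; no alternative beats it.
Others bid (3, 3, 8): truth gives 0; no alternative beats it.
(Checking all 64 profiles: 1 has a profitable deviation, 63 do not.)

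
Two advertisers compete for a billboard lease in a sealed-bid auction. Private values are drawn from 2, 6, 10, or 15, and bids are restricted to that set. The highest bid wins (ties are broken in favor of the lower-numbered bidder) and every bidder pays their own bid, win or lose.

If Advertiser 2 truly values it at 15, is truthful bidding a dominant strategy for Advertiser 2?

Consider the case where Advertiser 1 bids 2.
Truthful bid 15: wins, pays 15, utility 15 - 15 = 0.
Bid 6 instead: wins, pays 6, utility 15 - 6 = 9.
Since 9 > 0, bidding 6 is strictly better here, so truthful bidding is not dominant.

No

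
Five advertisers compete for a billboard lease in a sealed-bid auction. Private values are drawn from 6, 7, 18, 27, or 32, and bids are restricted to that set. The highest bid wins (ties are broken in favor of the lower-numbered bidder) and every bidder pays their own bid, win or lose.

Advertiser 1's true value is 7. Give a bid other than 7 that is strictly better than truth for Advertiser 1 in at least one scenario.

Suppose Advertiser 2 bids 6, Advertiser 3 bids 6, Advertiser 4 bids 6 and Advertiser 5 bids 6.
Bid 7: wins, pays 7, utility 7 - 7 = 0.
Bid 6: wins, pays 6, utility 7 - 6 = 1.
So bidding 6 beats truth here (1 > 0).

6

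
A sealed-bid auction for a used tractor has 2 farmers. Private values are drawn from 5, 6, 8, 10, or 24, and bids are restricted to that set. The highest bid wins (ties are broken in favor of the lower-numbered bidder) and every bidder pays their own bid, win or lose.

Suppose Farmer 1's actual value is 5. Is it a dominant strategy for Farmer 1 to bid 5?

No

Consider the case where Farmer 2 bids 6.
Truthful bid 5: loses but pays 5, utility -5.
Bid 6 instead: wins, pays 6, utility 5 - 6 = -1.
Since -1 > -5, bidding 6 is strictly better here, so truthful bidding is not dominant.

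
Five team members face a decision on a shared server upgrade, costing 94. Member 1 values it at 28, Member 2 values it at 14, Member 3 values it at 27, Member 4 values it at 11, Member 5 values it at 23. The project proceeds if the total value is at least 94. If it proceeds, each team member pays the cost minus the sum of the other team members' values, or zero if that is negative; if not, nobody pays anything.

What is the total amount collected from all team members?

58

Total value 103 ≥ cost 94, so it is built.
Member 1: others sum to 75; max(0, 94 - 75) = 19.
Member 2: others sum to 89; max(0, 94 - 89) = 5.
Member 3: others sum to 76; max(0, 94 - 76) = 18.
Member 4: others sum to 92; max(0, 94 - 92) = 2.
Member 5: others sum to 80; max(0, 94 - 80) = 14.
Total collected = 19 + 5 + 18 + 2 + 14 = 58.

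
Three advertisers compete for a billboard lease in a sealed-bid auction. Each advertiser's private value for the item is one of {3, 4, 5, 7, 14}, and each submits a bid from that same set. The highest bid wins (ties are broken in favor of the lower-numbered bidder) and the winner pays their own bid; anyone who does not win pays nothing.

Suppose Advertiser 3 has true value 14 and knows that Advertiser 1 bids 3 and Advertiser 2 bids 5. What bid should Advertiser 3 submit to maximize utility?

7

Bid 3: loses, pays 0, utility 0.
Bid 4: loses, pays 0, utility 0.
Bid 5: loses, pays 0, utility 0.
Bid 7: wins, pays 7, utility 14 - 7 = 7.
Bid 14: wins, pays 14, utility 14 - 14 = 0.
The best choice is 7 with utility 7.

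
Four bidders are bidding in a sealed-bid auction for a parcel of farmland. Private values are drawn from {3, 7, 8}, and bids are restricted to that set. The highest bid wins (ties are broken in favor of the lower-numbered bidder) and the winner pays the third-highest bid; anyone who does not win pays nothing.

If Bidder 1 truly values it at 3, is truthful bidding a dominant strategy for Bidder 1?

Check each profile of the others' bids and compare truth against every alternative bid.
Others bid (3, 7, 7): truth gives 0, best alternative gives -4.
Others bid (7, 3, 7): truth gives 0, best alternative gives -4.
Others bid (7, 7, 3): truth gives 0, best alternative gives -4.
Others bid (7, 7, 7): truth gives 0, best alternative gives -4.
Others bid (3, 3, 3): truth gives 0, best alternative gives 0.
Others bid (3, 3, 7): truth gives 0, best alternative gives 0.
(Remaining 21 profiles checked similarly; truth is weakly best in each.)
In every case the truthful bid is at least as good as any alternative, so it is a dominant strategy.

Yes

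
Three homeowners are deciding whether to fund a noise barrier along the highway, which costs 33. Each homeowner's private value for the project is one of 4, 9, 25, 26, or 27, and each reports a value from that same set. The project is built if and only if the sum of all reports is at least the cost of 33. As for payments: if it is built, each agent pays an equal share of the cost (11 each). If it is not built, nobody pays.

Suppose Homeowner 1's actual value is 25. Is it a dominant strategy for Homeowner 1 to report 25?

Yes

Check each profile of the others' reports and compare truth against every alternative report.
Others report (4, 4): truth gives 14, best alternative gives 14.
Others report (4, 9): truth gives 14, best alternative gives 14.
Others report (4, 25): truth gives 14, best alternative gives 14.
Others report (4, 26): truth gives 14, best alternative gives 14.
Others report (4, 27): truth gives 14, best alternative gives 14.
Others report (9, 4): truth gives 14, best alternative gives 14.
(Remaining 19 profiles checked similarly; truth is weakly best in each.)
In every case the truthful report is at least as good as any alternative, so it is a dominant strategy.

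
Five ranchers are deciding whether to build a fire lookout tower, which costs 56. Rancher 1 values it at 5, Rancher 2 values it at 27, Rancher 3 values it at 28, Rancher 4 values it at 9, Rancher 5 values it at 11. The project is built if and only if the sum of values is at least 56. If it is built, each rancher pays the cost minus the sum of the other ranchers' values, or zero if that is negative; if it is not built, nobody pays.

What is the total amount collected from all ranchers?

7

Total value 80 ≥ cost 56, so it is built.
Rancher 1: others sum to 75; max(0, 56 - 75) = 0.
Rancher 2: others sum to 53; max(0, 56 - 53) = 3.
Rancher 3: others sum to 52; max(0, 56 - 52) = 4.
Rancher 4: others sum to 71; max(0, 56 - 71) = 0.
Rancher 5: others sum to 69; max(0, 56 - 69) = 0.
Total collected = 0 + 3 + 4 + 0 + 0 = 7.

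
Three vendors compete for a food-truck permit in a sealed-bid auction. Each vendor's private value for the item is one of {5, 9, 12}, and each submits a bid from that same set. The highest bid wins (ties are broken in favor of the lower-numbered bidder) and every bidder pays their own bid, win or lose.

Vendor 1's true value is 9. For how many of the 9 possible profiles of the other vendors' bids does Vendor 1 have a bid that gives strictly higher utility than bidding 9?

6

Others bid (5, 5): truth gives 0; bid 5 gives 4 > 0. Violating.
Others bid (5, 12): truth gives -9; bid 12 gives -3 > -9. Violating.
Others bid (9, 12): truth gives -9; bid 12 gives -3 > -9. Violating.
Others bid (12, 5): truth gives -9; bid 12 gives -3 > -9. Violating.
Others bid (5, 9): truth gives 0; no alternative beats it.
Others bid (9, 5): truth gives 0; no alternative beats it.
(Checking all 9 profiles: 6 have a profitable deviation, 3 do not.)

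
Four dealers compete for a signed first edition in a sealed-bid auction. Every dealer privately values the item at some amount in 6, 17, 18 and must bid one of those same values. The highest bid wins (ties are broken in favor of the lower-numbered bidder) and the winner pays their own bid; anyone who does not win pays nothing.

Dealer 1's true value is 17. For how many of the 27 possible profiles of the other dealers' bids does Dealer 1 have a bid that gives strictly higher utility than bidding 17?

1

Others bid (6, 6, 6): truth gives 0; bid 6 gives 11 > 0. Violating.
Others bid (6, 6, 17): truth gives 0; no alternative beats it.
Others bid (6, 6, 18): truth gives 0; no alternative beats it.
(Checking all 27 profiles: 1 has a profitable deviation, 26 do not.)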